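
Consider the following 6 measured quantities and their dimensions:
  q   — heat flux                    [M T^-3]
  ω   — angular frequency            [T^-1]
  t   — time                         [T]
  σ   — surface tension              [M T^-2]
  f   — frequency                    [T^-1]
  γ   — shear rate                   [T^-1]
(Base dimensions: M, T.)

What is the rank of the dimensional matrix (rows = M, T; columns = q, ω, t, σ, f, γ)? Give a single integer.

Write exponents as rows M,T / cols q,ω,t,σ,f,γ:
  M: [ 1  0  0  1  0  0]
  T: [-3 -1  1 -2 -1 -1]
Row reduction gives pivot columns q,ω; rank = 2

2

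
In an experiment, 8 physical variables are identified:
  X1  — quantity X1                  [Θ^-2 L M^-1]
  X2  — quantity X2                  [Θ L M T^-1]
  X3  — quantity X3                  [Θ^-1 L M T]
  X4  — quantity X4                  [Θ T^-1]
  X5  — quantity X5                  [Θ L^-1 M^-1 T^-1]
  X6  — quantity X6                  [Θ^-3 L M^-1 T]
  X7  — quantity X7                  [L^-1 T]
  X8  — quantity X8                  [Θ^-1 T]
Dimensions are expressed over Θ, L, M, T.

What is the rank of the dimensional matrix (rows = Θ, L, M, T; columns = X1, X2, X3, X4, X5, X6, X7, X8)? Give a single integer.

3

Dimensional matrix (Θ×L×M×T by X1×X2×X3×X4×X5×X6×X7×X8):
  Θ: [-2  1 -1  1  1 -3  0 -1]
  L: [ 1  1  1  0 -1  1 -1  0]
  M: [-1  1  1  0 -1 -1  0  0]
  T: [ 0 -1  1 -1 -1  1  1  1]
RREF → pivots at {X1,X2,X3} ⇒ r = 3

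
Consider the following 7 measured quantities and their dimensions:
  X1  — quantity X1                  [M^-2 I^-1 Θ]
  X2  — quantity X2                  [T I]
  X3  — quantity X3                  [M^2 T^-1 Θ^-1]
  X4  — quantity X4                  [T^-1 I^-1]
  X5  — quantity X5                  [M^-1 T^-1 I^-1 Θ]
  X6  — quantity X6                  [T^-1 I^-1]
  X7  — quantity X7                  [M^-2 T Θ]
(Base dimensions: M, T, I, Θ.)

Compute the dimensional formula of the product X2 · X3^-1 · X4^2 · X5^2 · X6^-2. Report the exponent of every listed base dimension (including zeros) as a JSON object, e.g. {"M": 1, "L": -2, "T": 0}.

Dimensional matrix (M×T×I×Θ by X1×X2×X3×X4×X5×X6×X7):
  M: [-2  0  2  0 -1  0 -2]
  T: [ 0  1 -1 -1 -1 -1  1]
  I: [-1  1  0 -1 -1 -1  0]
  Θ: [ 1  0 -1  0  1  0  1]
  [M]: (1)·0+(-1)·2+(2)·0+(2)·-1+(-2)·0 = -4
  [T]: (1)·1+(-1)·-1+(2)·-1+(2)·-1+(-2)·-1 = 0
  [I]: (1)·1+(-1)·0+(2)·-1+(2)·-1+(-2)·-1 = -1
  [Θ]: (1)·0+(-1)·-1+(2)·0+(2)·1+(-2)·0 = 3
⇒ M^-4 I^-1 Θ^3

{"M": -4, "T": 0, "I": -1, "Θ": 3}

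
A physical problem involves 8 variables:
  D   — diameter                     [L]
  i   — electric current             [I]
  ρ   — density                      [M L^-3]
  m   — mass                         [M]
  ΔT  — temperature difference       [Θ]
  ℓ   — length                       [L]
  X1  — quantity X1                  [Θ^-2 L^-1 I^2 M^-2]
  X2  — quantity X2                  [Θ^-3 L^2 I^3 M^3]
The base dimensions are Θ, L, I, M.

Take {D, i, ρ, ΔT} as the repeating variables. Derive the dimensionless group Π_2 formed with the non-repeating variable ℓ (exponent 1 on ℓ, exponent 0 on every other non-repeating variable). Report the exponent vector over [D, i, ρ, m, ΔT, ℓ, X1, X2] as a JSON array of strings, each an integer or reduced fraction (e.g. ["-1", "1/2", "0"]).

["-1", "0", "0", "0", "0", "1", "0", "0"]

Write exponents as rows Θ,L,I,M / cols D,i,ρ,m,ΔT,ℓ,X1,X2:
  Θ: [ 0  0  0  0  1  0 -2 -3]
  L: [ 1  0 -3  0  0  1 -1  2]
  I: [ 0  1  0  0  0  0  2  3]
  M: [ 0  0  1  1  0  0 -2  3]
Echelon form has 4 nonzero rows (pivots: D,i,ρ,ΔT)
Pivot set = {D,i,ρ,ΔT}, free = {m,ℓ,X1,X2}
RREF:
  r0: [   1    0    0    3    0    1   -7   11]
  r1: [   0    1    0    0    0    0    2    3]
  r2: [   0    0    1    1    0    0   -2    3]
  r3: [   0    0    0    0    1    0   -2   -3]
Fix exponent of ℓ at 1, m at 0, X1 at 0, X2 at 0; solve each RREF row for its pivot's exponent:
  r0: exp(D) + (1)·1 = 0 ⇒ exp(D) = -1
  r1: exp(i) + (0)·1 = 0 ⇒ exp(i) = 0
  r2: exp(ρ) + (0)·1 = 0 ⇒ exp(ρ) = 0
  r3: exp(ΔT) + (0)·1 = 0 ⇒ exp(ΔT) = 0
Π_2 = D^-1 · ℓ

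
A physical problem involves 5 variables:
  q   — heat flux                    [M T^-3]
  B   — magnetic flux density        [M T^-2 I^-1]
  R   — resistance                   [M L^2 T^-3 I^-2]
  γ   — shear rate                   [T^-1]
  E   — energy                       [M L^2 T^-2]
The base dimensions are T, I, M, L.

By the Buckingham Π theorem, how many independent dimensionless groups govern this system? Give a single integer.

Exponent matrix [T,I,M,L] × [q,B,R,γ,E]:
  T: [-3 -2 -3 -1 -2]
  I: [ 0 -1 -2  0  0]
  M: [ 1  1  1  0  1]
  L: [ 0  0  2  0  2]
Echelon form has 4 nonzero rows (pivots: q,B,R,γ)
n=5, r=4 ⇒ 1 dimensionless group

1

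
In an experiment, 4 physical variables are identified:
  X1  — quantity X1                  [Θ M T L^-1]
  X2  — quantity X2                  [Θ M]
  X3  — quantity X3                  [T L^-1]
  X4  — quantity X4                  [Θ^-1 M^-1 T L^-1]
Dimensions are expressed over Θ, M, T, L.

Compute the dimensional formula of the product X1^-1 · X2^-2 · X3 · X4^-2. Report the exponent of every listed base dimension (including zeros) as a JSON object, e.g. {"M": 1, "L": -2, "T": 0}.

{"Θ": -1, "M": -1, "T": -2, "L": 2}

Exponent matrix [Θ,M,T,L] × [X1,X2,X3,X4]:
  Θ: [ 1  1  0 -1]
  M: [ 1  1  0 -1]
  T: [ 1  0  1  1]
  L: [-1  0 -1 -1]
  [Θ]: (-1)·1+(-2)·1+(1)·0+(-2)·-1 = -1
  [M]: (-1)·1+(-2)·1+(1)·0+(-2)·-1 = -1
  [T]: (-1)·1+(-2)·0+(1)·1+(-2)·1 = -2
  [L]: (-1)·-1+(-2)·0+(1)·-1+(-2)·-1 = 2
⇒ Θ^-1 M^-1 T^-2 L^2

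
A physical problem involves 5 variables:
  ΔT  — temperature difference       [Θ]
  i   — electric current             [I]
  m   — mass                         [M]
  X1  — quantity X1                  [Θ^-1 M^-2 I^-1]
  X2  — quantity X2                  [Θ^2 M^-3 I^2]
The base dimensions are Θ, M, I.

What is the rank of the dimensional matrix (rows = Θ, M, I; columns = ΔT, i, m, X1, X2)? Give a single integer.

Exponent matrix [Θ,M,I] × [ΔT,i,m,X1,X2]:
  Θ: [ 1  0  0 -1  2]
  M: [ 0  0  1 -2 -3]
  I: [ 0  1  0 -1  2]
RREF → pivots at {ΔT,i,m} ⇒ r = 3

3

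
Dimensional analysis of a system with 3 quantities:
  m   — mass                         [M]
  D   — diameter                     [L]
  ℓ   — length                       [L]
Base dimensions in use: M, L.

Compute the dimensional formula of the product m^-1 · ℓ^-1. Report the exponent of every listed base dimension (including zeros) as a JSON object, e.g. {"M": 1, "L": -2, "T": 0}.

{"M": -1, "L": -1}

Write exponents as rows M,L / cols m,D,ℓ:
  M: [ 1  0  0]
  L: [ 0  1  1]
  [M]: (-1)·1+(-1)·0 = -1
  [L]: (-1)·0+(-1)·1 = -1
⇒ M^-1 L^-1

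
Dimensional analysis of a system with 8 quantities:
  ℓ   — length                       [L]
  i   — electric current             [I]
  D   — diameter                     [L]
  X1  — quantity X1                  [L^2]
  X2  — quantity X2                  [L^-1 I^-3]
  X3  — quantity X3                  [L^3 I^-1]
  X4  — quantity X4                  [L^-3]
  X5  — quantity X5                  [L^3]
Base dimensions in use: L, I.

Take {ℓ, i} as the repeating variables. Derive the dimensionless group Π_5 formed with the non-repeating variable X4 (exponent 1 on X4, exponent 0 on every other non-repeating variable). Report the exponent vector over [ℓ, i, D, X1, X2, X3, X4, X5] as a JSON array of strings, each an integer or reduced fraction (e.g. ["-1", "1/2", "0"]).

Exponent matrix [L,I] × [ℓ,i,D,X1,X2,X3,X4,X5]:
  L: [ 1  0  1  2 -1  3 -3  3]
  I: [ 0  1  0  0 -3 -1  0  0]
RREF → pivots at {ℓ,i} ⇒ r = 2
Pivot set = {ℓ,i}, free = {D,X1,X2,X3,X4,X5}
RREF:
  r0: [   1    0    1    2   -1    3   -3    3]
  r1: [   0    1    0    0   -3   -1    0    0]
Fix exponent of X4 at 1, D at 0, X1 at 0, X2 at 0, X3 at 0, X5 at 0; solve each RREF row for its pivot's exponent:
  r0: exp(ℓ) + (-3)·1 = 0 ⇒ exp(ℓ) = 3
  r1: exp(i) + (0)·1 = 0 ⇒ exp(i) = 0
Π_5 = ℓ^3 · X4

["3", "0", "0", "0", "0", "0", "1", "0"]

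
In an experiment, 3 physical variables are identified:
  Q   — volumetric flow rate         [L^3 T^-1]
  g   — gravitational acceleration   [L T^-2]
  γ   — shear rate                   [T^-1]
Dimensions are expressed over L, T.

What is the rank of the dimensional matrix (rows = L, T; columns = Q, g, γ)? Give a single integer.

Exponent matrix [L,T] × [Q,g,γ]:
  L: [ 3  1  0]
  T: [-1 -2 -1]
RREF → pivots at {Q,g} ⇒ r = 2

2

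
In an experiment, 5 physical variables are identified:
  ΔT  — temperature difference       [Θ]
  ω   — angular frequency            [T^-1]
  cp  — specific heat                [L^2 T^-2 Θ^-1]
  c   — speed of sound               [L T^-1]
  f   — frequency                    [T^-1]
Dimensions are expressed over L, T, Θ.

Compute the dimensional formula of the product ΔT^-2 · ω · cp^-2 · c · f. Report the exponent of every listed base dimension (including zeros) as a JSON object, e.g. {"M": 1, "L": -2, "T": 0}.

Exponent matrix [L,T,Θ] × [ΔT,ω,cp,c,f]:
  L: [ 0  0  2  1  0]
  T: [ 0 -1 -2 -1 -1]
  Θ: [ 1  0 -1  0  0]
  [L]: (-2)·0+(1)·0+(-2)·2+(1)·1+(1)·0 = -3
  [T]: (-2)·0+(1)·-1+(-2)·-2+(1)·-1+(1)·-1 = 1
  [Θ]: (-2)·1+(1)·0+(-2)·-1+(1)·0+(1)·0 = 0
⇒ L^-3 T

{"L": -3, "T": 1, "Θ": 0}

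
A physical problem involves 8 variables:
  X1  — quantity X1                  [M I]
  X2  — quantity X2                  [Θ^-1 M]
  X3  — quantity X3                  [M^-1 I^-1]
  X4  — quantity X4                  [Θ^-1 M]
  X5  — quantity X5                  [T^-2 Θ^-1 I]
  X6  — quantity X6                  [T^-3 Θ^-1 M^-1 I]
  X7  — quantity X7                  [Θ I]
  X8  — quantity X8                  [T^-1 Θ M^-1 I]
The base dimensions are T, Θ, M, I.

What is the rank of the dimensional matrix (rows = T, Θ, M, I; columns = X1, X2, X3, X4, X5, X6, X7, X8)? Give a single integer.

Dimensional matrix (T×Θ×M×I by X1×X2×X3×X4×X5×X6×X7×X8):
  T: [ 0  0  0  0 -2 -3  0 -1]
  Θ: [ 0 -1  0 -1 -1 -1  1  1]
  M: [ 1  1 -1  1  0 -1  0 -1]
  I: [ 1  0 -1  0  1  1  1  1]
Row reduction gives pivot columns X1,X2,X5; rank = 3

3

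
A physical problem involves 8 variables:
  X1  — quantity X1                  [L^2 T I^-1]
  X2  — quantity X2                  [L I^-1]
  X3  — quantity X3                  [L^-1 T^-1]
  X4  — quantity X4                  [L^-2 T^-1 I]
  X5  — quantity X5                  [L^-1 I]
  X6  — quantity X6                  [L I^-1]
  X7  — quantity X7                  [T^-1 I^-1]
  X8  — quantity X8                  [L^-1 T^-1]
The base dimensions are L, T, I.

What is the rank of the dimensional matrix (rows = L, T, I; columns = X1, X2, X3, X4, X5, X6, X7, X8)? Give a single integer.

2

Dimensional matrix (L×T×I by X1×X2×X3×X4×X5×X6×X7×X8):
  L: [ 2  1 -1 -2 -1  1  0 -1]
  T: [ 1  0 -1 -1  0  0 -1 -1]
  I: [-1 -1  0  1  1 -1 -1  0]
Echelon form has 2 nonzero rows (pivots: X1,X2)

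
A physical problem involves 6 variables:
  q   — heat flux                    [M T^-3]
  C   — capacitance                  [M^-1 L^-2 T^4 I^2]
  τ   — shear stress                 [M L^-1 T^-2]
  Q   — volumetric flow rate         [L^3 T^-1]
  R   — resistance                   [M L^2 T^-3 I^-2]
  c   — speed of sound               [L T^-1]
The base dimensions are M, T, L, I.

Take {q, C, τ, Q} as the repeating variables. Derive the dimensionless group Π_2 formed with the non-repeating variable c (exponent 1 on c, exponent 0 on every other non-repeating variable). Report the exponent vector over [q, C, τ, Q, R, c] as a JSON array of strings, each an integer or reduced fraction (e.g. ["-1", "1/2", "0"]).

["-1", "0", "1", "0", "0", "1"]

Dimensional matrix (M×T×L×I by q×C×τ×Q×R×c):
  M: [ 1 -1  1  0  1  0]
  T: [-3  4 -2 -1 -3 -1]
  L: [ 0 -2 -1  3  2  1]
  I: [ 0  2  0  0 -2  0]
Echelon form has 4 nonzero rows (pivots: q,C,τ,Q)
Pivot set = {q,C,τ,Q}, free = {R,c}
RREF:
  r0: [   1    0    0    0 -3/2    1]
  r1: [   0    1    0    0   -1    0]
  r2: [   0    0    1    0  3/2   -1]
  r3: [   0    0    0    1  1/2    0]
Fix exponent of c at 1, R at 0; solve each RREF row for its pivot's exponent:
  r0: exp(q) + (1)·1 = 0 ⇒ exp(q) = -1
  r1: exp(C) + (0)·1 = 0 ⇒ exp(C) = 0
  r2: exp(τ) + (-1)·1 = 0 ⇒ exp(τ) = 1
  r3: exp(Q) + (0)·1 = 0 ⇒ exp(Q) = 0
Π_2 = q^-1 · τ · c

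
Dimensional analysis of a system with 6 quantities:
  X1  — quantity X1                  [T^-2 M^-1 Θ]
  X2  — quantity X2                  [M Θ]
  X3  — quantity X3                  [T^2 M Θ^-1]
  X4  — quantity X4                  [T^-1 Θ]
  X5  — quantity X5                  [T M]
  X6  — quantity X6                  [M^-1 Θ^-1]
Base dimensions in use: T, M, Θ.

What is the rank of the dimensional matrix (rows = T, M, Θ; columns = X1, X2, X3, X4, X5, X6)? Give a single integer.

2

Write exponents as rows T,M,Θ / cols X1,X2,X3,X4,X5,X6:
  T: [-2  0  2 -1  1  0]
  M: [-1  1  1  0  1 -1]
  Θ: [ 1  1 -1  1  0 -1]
Echelon form has 2 nonzero rows (pivots: X1,X2)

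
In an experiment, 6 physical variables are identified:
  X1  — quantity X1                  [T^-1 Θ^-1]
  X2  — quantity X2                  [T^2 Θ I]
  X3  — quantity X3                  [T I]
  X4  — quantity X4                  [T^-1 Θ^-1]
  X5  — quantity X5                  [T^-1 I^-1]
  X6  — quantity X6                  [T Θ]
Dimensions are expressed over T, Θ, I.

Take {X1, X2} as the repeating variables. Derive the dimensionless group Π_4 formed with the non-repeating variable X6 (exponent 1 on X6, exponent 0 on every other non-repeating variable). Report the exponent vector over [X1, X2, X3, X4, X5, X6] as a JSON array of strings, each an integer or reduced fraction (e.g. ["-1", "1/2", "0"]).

Dimensional matrix (T×Θ×I by X1×X2×X3×X4×X5×X6):
  T: [-1  2  1 -1 -1  1]
  Θ: [-1  1  0 -1  0  1]
  I: [ 0  1  1  0 -1  0]
RREF → pivots at {X1,X2} ⇒ r = 2
Repeat: X1,X2; free: X3,X4,X5,X6
RREF:
  r0: [   1    0    1    1   -1   -1]
  r1: [   0    1    1    0   -1    0]
  r2: [   0    0    0    0    0    0]
Fix exponent of X6 at 1, X3 at 0, X4 at 0, X5 at 0; solve each RREF row for its pivot's exponent:
  r0: exp(X1) + (-1)·1 = 0 ⇒ exp(X1) = 1
  r1: exp(X2) + (0)·1 = 0 ⇒ exp(X2) = 0
Π_4 = X1 · X6

["1", "0", "0", "0", "0", "1"]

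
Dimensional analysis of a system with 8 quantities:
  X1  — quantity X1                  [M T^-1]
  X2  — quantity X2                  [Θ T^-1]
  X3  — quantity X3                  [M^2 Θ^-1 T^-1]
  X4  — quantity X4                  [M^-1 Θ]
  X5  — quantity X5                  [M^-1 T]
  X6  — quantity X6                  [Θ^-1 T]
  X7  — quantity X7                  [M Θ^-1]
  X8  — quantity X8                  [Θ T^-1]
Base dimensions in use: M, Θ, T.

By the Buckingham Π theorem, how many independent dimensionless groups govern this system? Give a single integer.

6

Dimensional matrix (M×Θ×T by X1×X2×X3×X4×X5×X6×X7×X8):
  M: [ 1  0  2 -1 -1  0  1  0]
  Θ: [ 0  1 -1  1  0 -1 -1  1]
  T: [-1 -1 -1  0  1  1  0 -1]
Echelon form has 2 nonzero rows (pivots: X1,X2)
Π count = n − r = 8 − 2 = 6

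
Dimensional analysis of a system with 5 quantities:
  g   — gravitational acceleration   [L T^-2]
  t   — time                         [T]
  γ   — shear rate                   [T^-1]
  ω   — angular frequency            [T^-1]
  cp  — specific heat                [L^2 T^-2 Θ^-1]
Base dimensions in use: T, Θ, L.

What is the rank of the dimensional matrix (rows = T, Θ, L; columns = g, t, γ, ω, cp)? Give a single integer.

Write exponents as rows T,Θ,L / cols g,t,γ,ω,cp:
  T: [-2  1 -1 -1 -2]
  Θ: [ 0  0  0  0 -1]
  L: [ 1  0  0  0  2]
Row reduction gives pivot columns g,t,cp; rank = 3

3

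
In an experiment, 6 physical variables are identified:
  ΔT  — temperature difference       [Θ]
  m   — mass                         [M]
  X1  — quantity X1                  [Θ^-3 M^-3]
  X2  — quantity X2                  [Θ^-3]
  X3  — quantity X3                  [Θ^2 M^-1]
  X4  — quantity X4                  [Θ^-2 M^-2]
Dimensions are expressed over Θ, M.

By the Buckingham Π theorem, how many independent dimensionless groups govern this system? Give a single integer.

4

Exponent matrix [Θ,M] × [ΔT,m,X1,X2,X3,X4]:
  Θ: [ 1  0 -3 -3  2 -2]
  M: [ 0  1 -3  0 -1 -2]
Echelon form has 2 nonzero rows (pivots: ΔT,m)
n=6, r=2 ⇒ 4 dimensionless groups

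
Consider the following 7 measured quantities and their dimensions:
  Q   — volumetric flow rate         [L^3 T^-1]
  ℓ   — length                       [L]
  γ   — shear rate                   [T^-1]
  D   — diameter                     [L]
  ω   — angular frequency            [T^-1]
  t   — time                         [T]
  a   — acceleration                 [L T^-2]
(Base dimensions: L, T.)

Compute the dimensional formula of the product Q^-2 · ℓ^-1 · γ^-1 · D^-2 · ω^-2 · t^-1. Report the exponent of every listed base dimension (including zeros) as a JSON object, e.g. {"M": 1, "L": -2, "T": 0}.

Exponent matrix [L,T] × [Q,ℓ,γ,D,ω,t,a]:
  L: [ 3  1  0  1  0  0  1]
  T: [-1  0 -1  0 -1  1 -2]
  [L]: (-2)·3+(-1)·1+(-1)·0+(-2)·1+(-2)·0+(-1)·0 = -9
  [T]: (-2)·-1+(-1)·0+(-1)·-1+(-2)·0+(-2)·-1+(-1)·1 = 4
⇒ L^-9 T^4

{"L": -9, "T": 4}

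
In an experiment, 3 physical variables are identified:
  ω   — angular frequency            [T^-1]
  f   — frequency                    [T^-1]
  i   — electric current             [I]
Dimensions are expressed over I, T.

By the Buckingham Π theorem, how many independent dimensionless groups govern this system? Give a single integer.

1

Dimensional matrix (I×T by ω×f×i):
  I: [ 0  0  1]
  T: [-1 -1  0]
Echelon form has 2 nonzero rows (pivots: ω,i)
n=3, r=2 ⇒ 1 dimensionless group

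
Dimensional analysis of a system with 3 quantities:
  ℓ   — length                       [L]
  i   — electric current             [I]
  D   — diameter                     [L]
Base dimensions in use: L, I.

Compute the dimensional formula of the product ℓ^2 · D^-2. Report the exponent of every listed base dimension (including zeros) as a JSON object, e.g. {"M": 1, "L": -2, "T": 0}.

{"L": 0, "I": 0}

Exponent matrix [L,I] × [ℓ,i,D]:
  L: [ 1  0  1]
  I: [ 0  1  0]
  [L]: (2)·1+(-2)·1 = 0
  [I]: (2)·0+(-2)·0 = 0
⇒ 1 (dimensionless)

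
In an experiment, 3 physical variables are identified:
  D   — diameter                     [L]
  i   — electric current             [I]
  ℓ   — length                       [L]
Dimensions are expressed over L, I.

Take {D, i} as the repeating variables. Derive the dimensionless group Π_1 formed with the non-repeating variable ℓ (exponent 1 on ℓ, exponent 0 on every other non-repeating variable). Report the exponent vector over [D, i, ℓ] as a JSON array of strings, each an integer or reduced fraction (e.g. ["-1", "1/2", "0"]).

["-1", "0", "1"]

Dimensional matrix (L×I by D×i×ℓ):
  L: [ 1  0  1]
  I: [ 0  1  0]
Row reduction gives pivot columns D,i; rank = 2
Pivot set = {D,i}, free = {ℓ}
RREF:
  r0: [   1    0    1]
  r1: [   0    1    0]
Fix exponent of ℓ at 1; solve each RREF row for its pivot's exponent:
  r0: exp(D) + (1)·1 = 0 ⇒ exp(D) = -1
  r1: exp(i) + (0)·1 = 0 ⇒ exp(i) = 0
Π_1 = D^-1 · ℓ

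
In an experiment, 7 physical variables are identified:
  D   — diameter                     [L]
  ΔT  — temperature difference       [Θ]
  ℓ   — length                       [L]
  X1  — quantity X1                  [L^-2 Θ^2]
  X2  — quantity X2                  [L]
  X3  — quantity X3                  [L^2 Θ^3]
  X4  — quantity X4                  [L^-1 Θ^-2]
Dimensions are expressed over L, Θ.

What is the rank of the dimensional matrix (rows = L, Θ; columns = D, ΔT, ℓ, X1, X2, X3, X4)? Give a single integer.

Write exponents as rows L,Θ / cols D,ΔT,ℓ,X1,X2,X3,X4:
  L: [ 1  0  1 -2  1  2 -1]
  Θ: [ 0  1  0  2  0  3 -2]
RREF → pivots at {D,ΔT} ⇒ r = 2

2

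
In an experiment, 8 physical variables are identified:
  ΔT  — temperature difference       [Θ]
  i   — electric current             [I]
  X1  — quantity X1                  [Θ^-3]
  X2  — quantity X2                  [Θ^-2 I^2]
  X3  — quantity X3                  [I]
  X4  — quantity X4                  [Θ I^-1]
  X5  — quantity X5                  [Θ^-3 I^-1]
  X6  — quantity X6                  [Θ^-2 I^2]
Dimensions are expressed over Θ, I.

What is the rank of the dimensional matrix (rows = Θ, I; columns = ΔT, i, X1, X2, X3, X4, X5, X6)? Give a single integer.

Exponent matrix [Θ,I] × [ΔT,i,X1,X2,X3,X4,X5,X6]:
  Θ: [ 1  0 -3 -2  0  1 -3 -2]
  I: [ 0  1  0  2  1 -1 -1  2]
Row reduction gives pivot columns ΔT,i; rank = 2

2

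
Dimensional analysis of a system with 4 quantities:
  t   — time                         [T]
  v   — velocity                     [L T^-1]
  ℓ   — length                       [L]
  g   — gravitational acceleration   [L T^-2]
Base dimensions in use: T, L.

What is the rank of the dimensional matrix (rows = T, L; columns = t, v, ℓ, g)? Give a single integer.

2

Dimensional matrix (T×L by t×v×ℓ×g):
  T: [ 1 -1  0 -2]
  L: [ 0  1  1  1]
RREF → pivots at {t,v} ⇒ r = 2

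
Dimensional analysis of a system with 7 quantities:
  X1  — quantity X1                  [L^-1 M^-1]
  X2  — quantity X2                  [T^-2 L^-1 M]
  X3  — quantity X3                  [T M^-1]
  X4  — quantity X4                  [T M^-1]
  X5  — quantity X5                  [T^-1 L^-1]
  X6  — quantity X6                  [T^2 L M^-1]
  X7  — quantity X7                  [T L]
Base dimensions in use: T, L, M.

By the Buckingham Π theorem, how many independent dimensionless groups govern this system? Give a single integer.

5

Dimensional matrix (T×L×M by X1×X2×X3×X4×X5×X6×X7):
  T: [ 0 -2  1  1 -1  2  1]
  L: [-1 -1  0  0 -1  1  1]
  M: [-1  1 -1 -1  0 -1  0]
RREF → pivots at {X1,X2} ⇒ r = 2
Π count = n − r = 7 − 2 = 5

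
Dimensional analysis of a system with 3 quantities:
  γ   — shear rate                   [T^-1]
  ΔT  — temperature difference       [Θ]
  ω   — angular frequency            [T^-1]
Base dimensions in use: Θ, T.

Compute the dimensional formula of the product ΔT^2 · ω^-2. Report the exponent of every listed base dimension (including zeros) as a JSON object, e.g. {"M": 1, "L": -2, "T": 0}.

{"Θ": 2, "T": 2}

Exponent matrix [Θ,T] × [γ,ΔT,ω]:
  Θ: [ 0  1  0]
  T: [-1  0 -1]
  [Θ]: (2)·1+(-2)·0 = 2
  [T]: (2)·0+(-2)·-1 = 2
⇒ Θ^2 T^2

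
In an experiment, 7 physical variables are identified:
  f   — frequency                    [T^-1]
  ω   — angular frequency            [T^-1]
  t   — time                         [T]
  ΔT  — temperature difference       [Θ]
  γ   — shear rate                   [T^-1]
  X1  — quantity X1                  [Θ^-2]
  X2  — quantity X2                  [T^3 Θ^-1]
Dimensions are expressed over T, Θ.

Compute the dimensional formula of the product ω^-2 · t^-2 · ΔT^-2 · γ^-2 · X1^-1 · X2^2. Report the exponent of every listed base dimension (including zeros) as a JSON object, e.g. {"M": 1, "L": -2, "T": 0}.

Dimensional matrix (T×Θ by f×ω×t×ΔT×γ×X1×X2):
  T: [-1 -1  1  0 -1  0  3]
  Θ: [ 0  0  0  1  0 -2 -1]
  [T]: (-2)·-1+(-2)·1+(-2)·0+(-2)·-1+(-1)·0+(2)·3 = 8
  [Θ]: (-2)·0+(-2)·0+(-2)·1+(-2)·0+(-1)·-2+(2)·-1 = -2
⇒ T^8 Θ^-2

{"T": 8, "Θ": -2}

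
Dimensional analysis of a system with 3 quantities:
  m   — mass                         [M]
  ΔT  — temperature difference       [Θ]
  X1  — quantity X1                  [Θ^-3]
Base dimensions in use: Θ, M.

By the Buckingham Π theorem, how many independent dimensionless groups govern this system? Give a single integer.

1

Write exponents as rows Θ,M / cols m,ΔT,X1:
  Θ: [ 0  1 -3]
  M: [ 1  0  0]
RREF → pivots at {m,ΔT} ⇒ r = 2
Π count = n − r = 3 − 2 = 1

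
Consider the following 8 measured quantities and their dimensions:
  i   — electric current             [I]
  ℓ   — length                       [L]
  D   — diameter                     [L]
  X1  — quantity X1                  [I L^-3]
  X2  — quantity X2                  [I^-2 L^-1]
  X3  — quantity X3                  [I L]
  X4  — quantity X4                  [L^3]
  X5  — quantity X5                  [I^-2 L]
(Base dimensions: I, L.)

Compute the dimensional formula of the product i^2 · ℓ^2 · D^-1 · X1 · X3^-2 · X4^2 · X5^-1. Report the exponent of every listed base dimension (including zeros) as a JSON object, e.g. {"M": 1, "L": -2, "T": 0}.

{"I": 3, "L": 1}

Dimensional matrix (I×L by i×ℓ×D×X1×X2×X3×X4×X5):
  I: [ 1  0  0  1 -2  1  0 -2]
  L: [ 0  1  1 -3 -1  1  3  1]
  [I]: (2)·1+(2)·0+(-1)·0+(1)·1+(-2)·1+(2)·0+(-1)·-2 = 3
  [L]: (2)·0+(2)·1+(-1)·1+(1)·-3+(-2)·1+(2)·3+(-1)·1 = 1
⇒ I^3 L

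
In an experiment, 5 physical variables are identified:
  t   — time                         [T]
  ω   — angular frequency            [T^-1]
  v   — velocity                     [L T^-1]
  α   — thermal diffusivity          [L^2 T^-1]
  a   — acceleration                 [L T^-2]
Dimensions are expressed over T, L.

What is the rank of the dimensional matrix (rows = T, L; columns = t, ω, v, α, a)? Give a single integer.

2

Exponent matrix [T,L] × [t,ω,v,α,a]:
  T: [ 1 -1 -1 -1 -2]
  L: [ 0  0  1  2  1]
Echelon form has 2 nonzero rows (pivots: t,v)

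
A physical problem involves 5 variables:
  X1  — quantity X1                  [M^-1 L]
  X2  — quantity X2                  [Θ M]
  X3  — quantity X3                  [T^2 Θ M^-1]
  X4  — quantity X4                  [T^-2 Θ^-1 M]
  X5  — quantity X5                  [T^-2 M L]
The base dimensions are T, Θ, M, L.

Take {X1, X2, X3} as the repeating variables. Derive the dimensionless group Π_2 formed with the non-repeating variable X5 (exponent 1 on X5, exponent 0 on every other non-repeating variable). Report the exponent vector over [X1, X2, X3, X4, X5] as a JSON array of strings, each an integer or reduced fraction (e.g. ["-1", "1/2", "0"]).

Dimensional matrix (T×Θ×M×L by X1×X2×X3×X4×X5):
  T: [ 0  0  2 -2 -2]
  Θ: [ 0  1  1 -1  0]
  M: [-1  1 -1  1  1]
  L: [ 1  0  0  0  1]
Echelon form has 3 nonzero rows (pivots: X1,X2,X3)
Pivot set = {X1,X2,X3}, free = {X4,X5}
RREF:
  r0: [   1    0    0    0    1]
  r1: [   0    1    0    0    1]
  r2: [   0    0    1   -1   -1]
  r3: [   0    0    0    0    0]
Fix exponent of X5 at 1, X4 at 0; solve each RREF row for its pivot's exponent:
  r0: exp(X1) + (1)·1 = 0 ⇒ exp(X1) = -1
  r1: exp(X2) + (1)·1 = 0 ⇒ exp(X2) = -1
  r2: exp(X3) + (-1)·1 = 0 ⇒ exp(X3) = 1
Π_2 = X1^-1 · X2^-1 · X3 · X5

["-1", "-1", "1", "0", "1"]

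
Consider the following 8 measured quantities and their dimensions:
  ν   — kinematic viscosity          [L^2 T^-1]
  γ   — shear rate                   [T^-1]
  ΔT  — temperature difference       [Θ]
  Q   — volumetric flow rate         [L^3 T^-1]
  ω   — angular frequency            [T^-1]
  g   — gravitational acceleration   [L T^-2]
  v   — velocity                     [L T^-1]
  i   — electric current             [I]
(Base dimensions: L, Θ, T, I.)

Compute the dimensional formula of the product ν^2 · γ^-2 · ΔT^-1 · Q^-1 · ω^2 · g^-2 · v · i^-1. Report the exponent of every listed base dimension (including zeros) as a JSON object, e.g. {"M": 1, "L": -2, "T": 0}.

Write exponents as rows L,Θ,T,I / cols ν,γ,ΔT,Q,ω,g,v,i:
  L: [ 2  0  0  3  0  1  1  0]
  Θ: [ 0  0  1  0  0  0  0  0]
  T: [-1 -1  0 -1 -1 -2 -1  0]
  I: [ 0  0  0  0  0  0  0  1]
  [L]: (2)·2+(-2)·0+(-1)·0+(-1)·3+(2)·0+(-2)·1+(1)·1+(-1)·0 = 0
  [Θ]: (2)·0+(-2)·0+(-1)·1+(-1)·0+(2)·0+(-2)·0+(1)·0+(-1)·0 = -1
  [T]: (2)·-1+(-2)·-1+(-1)·0+(-1)·-1+(2)·-1+(-2)·-2+(1)·-1+(-1)·0 = 2
  [I]: (2)·0+(-2)·0+(-1)·0+(-1)·0+(2)·0+(-2)·0+(1)·0+(-1)·1 = -1
⇒ Θ^-1 T^2 I^-1

{"L": 0, "Θ": -1, "T": 2, "I": -1}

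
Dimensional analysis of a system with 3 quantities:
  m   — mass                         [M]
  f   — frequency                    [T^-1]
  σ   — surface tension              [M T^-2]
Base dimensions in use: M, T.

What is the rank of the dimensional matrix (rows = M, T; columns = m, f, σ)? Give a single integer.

Write exponents as rows M,T / cols m,f,σ:
  M: [ 1  0  1]
  T: [ 0 -1 -2]
Echelon form has 2 nonzero rows (pivots: m,f)

2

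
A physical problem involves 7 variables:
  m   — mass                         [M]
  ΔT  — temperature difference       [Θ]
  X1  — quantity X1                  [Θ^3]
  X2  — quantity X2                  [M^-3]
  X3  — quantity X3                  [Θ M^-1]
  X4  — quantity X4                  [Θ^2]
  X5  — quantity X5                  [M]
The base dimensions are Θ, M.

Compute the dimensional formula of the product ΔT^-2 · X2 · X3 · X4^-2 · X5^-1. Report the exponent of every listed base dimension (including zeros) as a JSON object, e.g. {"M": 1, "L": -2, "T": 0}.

Dimensional matrix (Θ×M by m×ΔT×X1×X2×X3×X4×X5):
  Θ: [ 0  1  3  0  1  2  0]
  M: [ 1  0  0 -3 -1  0  1]
  [Θ]: (-2)·1+(1)·0+(1)·1+(-2)·2+(-1)·0 = -5
  [M]: (-2)·0+(1)·-3+(1)·-1+(-2)·0+(-1)·1 = -5
⇒ Θ^-5 M^-5

{"Θ": -5, "M": -5}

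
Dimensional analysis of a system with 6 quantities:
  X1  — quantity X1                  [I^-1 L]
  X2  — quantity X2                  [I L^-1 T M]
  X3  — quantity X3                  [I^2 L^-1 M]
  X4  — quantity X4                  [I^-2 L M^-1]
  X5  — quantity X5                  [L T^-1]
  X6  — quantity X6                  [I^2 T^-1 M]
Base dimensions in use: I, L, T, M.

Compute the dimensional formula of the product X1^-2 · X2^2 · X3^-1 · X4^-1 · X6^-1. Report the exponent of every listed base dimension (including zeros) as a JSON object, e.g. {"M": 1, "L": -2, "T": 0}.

Write exponents as rows I,L,T,M / cols X1,X2,X3,X4,X5,X6:
  I: [-1  1  2 -2  0  2]
  L: [ 1 -1 -1  1  1  0]
  T: [ 0  1  0  0 -1 -1]
  M: [ 0  1  1 -1  0  1]
  [I]: (-2)·-1+(2)·1+(-1)·2+(-1)·-2+(-1)·2 = 2
  [L]: (-2)·1+(2)·-1+(-1)·-1+(-1)·1+(-1)·0 = -4
  [T]: (-2)·0+(2)·1+(-1)·0+(-1)·0+(-1)·-1 = 3
  [M]: (-2)·0+(2)·1+(-1)·1+(-1)·-1+(-1)·1 = 1
⇒ I^2 L^-4 T^3 M

{"I": 2, "L": -4, "T": 3, "M": 1}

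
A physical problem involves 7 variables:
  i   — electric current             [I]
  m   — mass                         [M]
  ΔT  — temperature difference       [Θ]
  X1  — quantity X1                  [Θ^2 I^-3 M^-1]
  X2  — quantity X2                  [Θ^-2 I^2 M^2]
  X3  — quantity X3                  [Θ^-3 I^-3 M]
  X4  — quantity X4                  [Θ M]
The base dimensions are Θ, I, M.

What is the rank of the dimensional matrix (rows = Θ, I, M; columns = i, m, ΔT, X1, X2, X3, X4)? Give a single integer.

Write exponents as rows Θ,I,M / cols i,m,ΔT,X1,X2,X3,X4:
  Θ: [ 0  0  1  2 -2 -3  1]
  I: [ 1  0  0 -3  2 -3  0]
  M: [ 0  1  0 -1  2  1  1]
Row reduction gives pivot columns i,m,ΔT; rank = 3

3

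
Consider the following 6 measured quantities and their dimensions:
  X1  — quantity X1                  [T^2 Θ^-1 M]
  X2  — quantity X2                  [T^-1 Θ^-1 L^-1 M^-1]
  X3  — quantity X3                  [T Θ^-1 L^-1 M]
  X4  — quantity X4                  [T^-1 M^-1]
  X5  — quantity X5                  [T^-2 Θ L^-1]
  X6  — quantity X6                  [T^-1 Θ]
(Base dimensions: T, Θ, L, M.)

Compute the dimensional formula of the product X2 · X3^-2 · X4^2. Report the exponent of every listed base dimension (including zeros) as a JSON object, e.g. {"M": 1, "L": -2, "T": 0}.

{"T": -5, "Θ": 1, "L": 1, "M": -5}

Write exponents as rows T,Θ,L,M / cols X1,X2,X3,X4,X5,X6:
  T: [ 2 -1  1 -1 -2 -1]
  Θ: [-1 -1 -1  0  1  1]
  L: [ 0 -1 -1  0 -1  0]
  M: [ 1 -1  1 -1  0  0]
  [T]: (1)·-1+(-2)·1+(2)·-1 = -5
  [Θ]: (1)·-1+(-2)·-1+(2)·0 = 1
  [L]: (1)·-1+(-2)·-1+(2)·0 = 1
  [M]: (1)·-1+(-2)·1+(2)·-1 = -5
⇒ T^-5 Θ L M^-5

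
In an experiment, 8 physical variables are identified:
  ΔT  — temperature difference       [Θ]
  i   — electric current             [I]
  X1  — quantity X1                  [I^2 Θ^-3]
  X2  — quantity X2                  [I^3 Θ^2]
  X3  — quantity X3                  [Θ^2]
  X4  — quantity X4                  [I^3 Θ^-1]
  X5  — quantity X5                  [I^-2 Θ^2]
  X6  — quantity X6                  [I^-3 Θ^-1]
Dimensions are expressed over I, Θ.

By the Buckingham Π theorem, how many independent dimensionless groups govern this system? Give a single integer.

Exponent matrix [I,Θ] × [ΔT,i,X1,X2,X3,X4,X5,X6]:
  I: [ 0  1  2  3  0  3 -2 -3]
  Θ: [ 1  0 -3  2  2 -1  2 -1]
Echelon form has 2 nonzero rows (pivots: ΔT,i)
Π count = n − r = 8 − 2 = 6

6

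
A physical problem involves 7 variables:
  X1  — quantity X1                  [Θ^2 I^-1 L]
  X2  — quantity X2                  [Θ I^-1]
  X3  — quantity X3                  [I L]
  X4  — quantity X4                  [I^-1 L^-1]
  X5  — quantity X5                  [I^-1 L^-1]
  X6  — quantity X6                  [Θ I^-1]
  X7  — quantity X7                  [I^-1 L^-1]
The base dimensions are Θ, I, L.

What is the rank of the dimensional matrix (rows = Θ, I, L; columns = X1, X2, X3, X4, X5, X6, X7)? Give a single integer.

Dimensional matrix (Θ×I×L by X1×X2×X3×X4×X5×X6×X7):
  Θ: [ 2  1  0  0  0  1  0]
  I: [-1 -1  1 -1 -1 -1 -1]
  L: [ 1  0  1 -1 -1  0 -1]
Echelon form has 2 nonzero rows (pivots: X1,X2)

2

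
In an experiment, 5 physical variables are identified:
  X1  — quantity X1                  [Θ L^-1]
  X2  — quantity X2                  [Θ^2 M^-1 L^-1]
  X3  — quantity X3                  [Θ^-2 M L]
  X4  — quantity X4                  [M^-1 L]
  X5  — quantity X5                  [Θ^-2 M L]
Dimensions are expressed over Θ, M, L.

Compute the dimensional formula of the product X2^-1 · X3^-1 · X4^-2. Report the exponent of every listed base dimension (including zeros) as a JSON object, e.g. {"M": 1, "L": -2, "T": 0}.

Write exponents as rows Θ,M,L / cols X1,X2,X3,X4,X5:
  Θ: [ 1  2 -2  0 -2]
  M: [ 0 -1  1 -1  1]
  L: [-1 -1  1  1  1]
  [Θ]: (-1)·2+(-1)·-2+(-2)·0 = 0
  [M]: (-1)·-1+(-1)·1+(-2)·-1 = 2
  [L]: (-1)·-1+(-1)·1+(-2)·1 = -2
⇒ M^2 L^-2

{"Θ": 0, "M": 2, "L": -2}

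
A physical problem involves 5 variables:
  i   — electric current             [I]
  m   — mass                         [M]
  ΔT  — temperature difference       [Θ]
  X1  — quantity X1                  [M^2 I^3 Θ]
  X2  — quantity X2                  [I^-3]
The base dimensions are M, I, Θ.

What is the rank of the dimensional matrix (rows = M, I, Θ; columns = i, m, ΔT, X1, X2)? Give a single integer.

3

Dimensional matrix (M×I×Θ by i×m×ΔT×X1×X2):
  M: [ 0  1  0  2  0]
  I: [ 1  0  0  3 -3]
  Θ: [ 0  0  1  1  0]
Row reduction gives pivot columns i,m,ΔT; rank = 3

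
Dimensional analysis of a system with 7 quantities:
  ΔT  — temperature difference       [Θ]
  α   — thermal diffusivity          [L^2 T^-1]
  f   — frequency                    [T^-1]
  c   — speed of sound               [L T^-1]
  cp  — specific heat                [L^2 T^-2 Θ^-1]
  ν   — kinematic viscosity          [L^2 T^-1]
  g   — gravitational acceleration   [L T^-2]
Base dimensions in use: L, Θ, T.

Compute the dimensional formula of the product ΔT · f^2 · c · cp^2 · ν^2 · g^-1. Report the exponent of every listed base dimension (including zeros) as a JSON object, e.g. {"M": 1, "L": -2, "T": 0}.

Write exponents as rows L,Θ,T / cols ΔT,α,f,c,cp,ν,g:
  L: [ 0  2  0  1  2  2  1]
  Θ: [ 1  0  0  0 -1  0  0]
  T: [ 0 -1 -1 -1 -2 -1 -2]
  [L]: (1)·0+(2)·0+(1)·1+(2)·2+(2)·2+(-1)·1 = 8
  [Θ]: (1)·1+(2)·0+(1)·0+(2)·-1+(2)·0+(-1)·0 = -1
  [T]: (1)·0+(2)·-1+(1)·-1+(2)·-2+(2)·-1+(-1)·-2 = -7
⇒ L^8 Θ^-1 T^-7

{"L": 8, "Θ": -1, "T": -7}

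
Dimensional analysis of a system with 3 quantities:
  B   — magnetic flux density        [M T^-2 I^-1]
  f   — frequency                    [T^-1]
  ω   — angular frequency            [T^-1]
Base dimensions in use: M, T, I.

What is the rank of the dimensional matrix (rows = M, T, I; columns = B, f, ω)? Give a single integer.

Write exponents as rows M,T,I / cols B,f,ω:
  M: [ 1  0  0]
  T: [-2 -1 -1]
  I: [-1  0  0]
RREF → pivots at {B,f} ⇒ r = 2

2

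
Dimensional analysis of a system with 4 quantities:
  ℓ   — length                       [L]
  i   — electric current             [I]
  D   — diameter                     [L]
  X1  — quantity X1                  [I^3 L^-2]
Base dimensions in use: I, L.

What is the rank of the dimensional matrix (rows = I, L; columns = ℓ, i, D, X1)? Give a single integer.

2

Dimensional matrix (I×L by ℓ×i×D×X1):
  I: [ 0  1  0  3]
  L: [ 1  0  1 -2]
RREF → pivots at {ℓ,i} ⇒ r = 2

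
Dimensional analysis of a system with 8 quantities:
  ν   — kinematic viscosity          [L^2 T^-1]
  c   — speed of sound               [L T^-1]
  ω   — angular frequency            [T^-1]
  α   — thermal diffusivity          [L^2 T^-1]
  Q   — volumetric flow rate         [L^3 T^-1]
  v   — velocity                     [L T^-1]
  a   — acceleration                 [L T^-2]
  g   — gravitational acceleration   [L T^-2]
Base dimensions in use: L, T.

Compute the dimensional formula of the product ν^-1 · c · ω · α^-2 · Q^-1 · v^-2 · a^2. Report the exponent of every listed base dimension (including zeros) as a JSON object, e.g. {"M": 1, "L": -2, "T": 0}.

Write exponents as rows L,T / cols ν,c,ω,α,Q,v,a,g:
  L: [ 2  1  0  2  3  1  1  1]
  T: [-1 -1 -1 -1 -1 -1 -2 -2]
  [L]: (-1)·2+(1)·1+(1)·0+(-2)·2+(-1)·3+(-2)·1+(2)·1 = -8
  [T]: (-1)·-1+(1)·-1+(1)·-1+(-2)·-1+(-1)·-1+(-2)·-1+(2)·-2 = 0
⇒ L^-8

{"L": -8, "T": 0}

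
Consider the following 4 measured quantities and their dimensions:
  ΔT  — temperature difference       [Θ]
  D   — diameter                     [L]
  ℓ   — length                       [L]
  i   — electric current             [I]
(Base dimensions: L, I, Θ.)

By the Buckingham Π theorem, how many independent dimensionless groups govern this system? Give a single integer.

Dimensional matrix (L×I×Θ by ΔT×D×ℓ×i):
  L: [ 0  1  1  0]
  I: [ 0  0  0  1]
  Θ: [ 1  0  0  0]
Echelon form has 3 nonzero rows (pivots: ΔT,D,i)
Π count = n − r = 4 − 3 = 1

1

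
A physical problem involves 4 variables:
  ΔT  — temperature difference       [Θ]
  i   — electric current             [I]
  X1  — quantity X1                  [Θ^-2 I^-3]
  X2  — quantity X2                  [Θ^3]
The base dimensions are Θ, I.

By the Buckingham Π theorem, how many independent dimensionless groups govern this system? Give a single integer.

2

Write exponents as rows Θ,I / cols ΔT,i,X1,X2:
  Θ: [ 1  0 -2  3]
  I: [ 0  1 -3  0]
RREF → pivots at {ΔT,i} ⇒ r = 2
n=4, r=2 ⇒ 2 dimensionless groups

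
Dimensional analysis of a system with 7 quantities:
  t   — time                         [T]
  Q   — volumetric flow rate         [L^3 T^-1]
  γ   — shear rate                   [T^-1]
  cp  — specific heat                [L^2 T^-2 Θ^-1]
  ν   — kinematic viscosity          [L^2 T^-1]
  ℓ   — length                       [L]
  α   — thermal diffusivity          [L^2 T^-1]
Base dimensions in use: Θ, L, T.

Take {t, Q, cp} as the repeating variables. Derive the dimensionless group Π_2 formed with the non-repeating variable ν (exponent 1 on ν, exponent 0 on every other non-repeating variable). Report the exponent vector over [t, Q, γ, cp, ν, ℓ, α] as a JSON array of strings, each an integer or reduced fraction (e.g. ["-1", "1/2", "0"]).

Dimensional matrix (Θ×L×T by t×Q×γ×cp×ν×ℓ×α):
  Θ: [ 0  0  0 -1  0  0  0]
  L: [ 0  3  0  2  2  1  2]
  T: [ 1 -1 -1 -2 -1  0 -1]
Row reduction gives pivot columns t,Q,cp; rank = 3
Pivot set = {t,Q,cp}, free = {γ,ν,ℓ,α}
RREF:
  r0: [   1    0   -1    0 -1/3  1/3 -1/3]
  r1: [   0    1    0    0  2/3  1/3  2/3]
  r2: [   0    0    0    1    0    0    0]
Fix exponent of ν at 1, γ at 0, ℓ at 0, α at 0; solve each RREF row for its pivot's exponent:
  r0: exp(t) + (-1/3)·1 = 0 ⇒ exp(t) = 1/3
  r1: exp(Q) + (2/3)·1 = 0 ⇒ exp(Q) = -2/3
  r2: exp(cp) + (0)·1 = 0 ⇒ exp(cp) = 0
Π_2 = t^(1/3) · Q^(-2/3) · ν

["1/3", "-2/3", "0", "0", "1", "0", "0"]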